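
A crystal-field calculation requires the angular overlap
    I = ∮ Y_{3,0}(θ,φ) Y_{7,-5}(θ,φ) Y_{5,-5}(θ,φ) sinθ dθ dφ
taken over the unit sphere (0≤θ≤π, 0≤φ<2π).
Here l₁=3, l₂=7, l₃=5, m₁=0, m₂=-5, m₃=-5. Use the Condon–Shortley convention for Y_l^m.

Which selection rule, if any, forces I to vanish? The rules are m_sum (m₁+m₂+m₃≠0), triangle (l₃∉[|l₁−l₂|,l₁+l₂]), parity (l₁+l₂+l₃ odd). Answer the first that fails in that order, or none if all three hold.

m_sum

azimuthal sum: 0 − 5 − 5 = -10  ✗
4 ≤ 5 ≤ 10 (triangle on l)
L = 3 + 7 + 5 = 15 (odd)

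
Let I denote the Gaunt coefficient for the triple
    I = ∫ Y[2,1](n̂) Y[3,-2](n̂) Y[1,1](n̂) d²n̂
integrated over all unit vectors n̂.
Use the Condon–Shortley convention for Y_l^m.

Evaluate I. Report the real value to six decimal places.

Rules hold: Σm=0, L=6 even, 1≤1≤5.
N = 5·7·3 = 105
Δ = 4!·0!·2!/7! = 1/105
Racah Σ t=2..2: t=2:+1/4 = 1/4
⇒ 3j(2 3 1; 0 0 0)² = 3/35, sgn -1
Racah Σ t=1..1: t=1:−1/12 = -1/12
⇒ 3j(2 3 1; 1 -2 1)² = 2/21, sgn -1
4πI² = N·(3j₀)²·(3jₘ)² = 6/7
I = +1·√(0.857143/4π) = 0.26116903

0.261169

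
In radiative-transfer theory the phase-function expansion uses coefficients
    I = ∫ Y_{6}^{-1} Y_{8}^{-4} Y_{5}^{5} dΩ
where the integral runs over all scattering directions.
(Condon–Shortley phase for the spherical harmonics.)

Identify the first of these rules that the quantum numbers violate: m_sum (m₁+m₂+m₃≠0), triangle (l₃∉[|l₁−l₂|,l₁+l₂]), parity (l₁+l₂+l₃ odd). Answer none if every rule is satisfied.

m₁+m₂+m₃ = -1 − 4 + 5 = 0  ✓
triangle: |6−8|=2 ≤ l₃=5 ≤ 6+8=14  ✓
parity: l₁+l₂+l₃ = 19 is odd  ✗

parity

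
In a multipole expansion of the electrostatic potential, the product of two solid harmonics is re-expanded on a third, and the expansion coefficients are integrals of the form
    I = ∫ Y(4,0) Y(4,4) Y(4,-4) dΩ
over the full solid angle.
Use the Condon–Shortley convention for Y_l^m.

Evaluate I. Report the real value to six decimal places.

m-sum 0 ✓  L=12 even ✓  0≤4≤8 ✓
Π(2lᵢ+1) = 9×9×9 = 729
triangle coeff Δ(4,4,4) = 1/450450
Σ_t [0,4]: t=0:+1/13824 t=1:−1/216 t=2:+1/64 t=3:−1/216 t=4:+1/13824 = 5/768
(3j)²=18/1001 [(4 4 4; 0 0 0)], sign=+1
Σ_t [4,4]: t=4:+1/13824 = 1/13824
(3j)²=14/1287 [(4 4 4; 0 4 -4)], sign=+1
⇒ 4πI² = 2916/20449
I = (+1)√(2916/20449/(4π)) = 0.10652531

0.106525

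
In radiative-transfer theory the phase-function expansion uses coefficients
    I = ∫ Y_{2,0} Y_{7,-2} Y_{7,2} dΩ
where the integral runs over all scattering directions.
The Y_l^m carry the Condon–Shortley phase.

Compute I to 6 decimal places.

m-sum 0 ✓  L=16 even ✓  5≤7≤9 ✓
Π(2lᵢ+1) = 5×15×15 = 1125
triangle coeff Δ(2,7,7) = 1/185640
Σ_t [0,2]: t=0:+1/2419200 t=1:−1/518400 t=2:+1/2419200 = -1/907200
(3j)²=56/3315 [(2 7 7; 0 0 0)], sign=+1
Σ_t [0,2]: t=0:+1/2419200 t=1:−1/967680 t=2:+1/8709120 = -11/21772800
(3j)²=242/23205 [(2 7 7; 0 -2 2)], sign=+1
⇒ 4πI² = 9680/48841
I = (+1)√(9680/48841/(4π)) = 0.12558578

0.125586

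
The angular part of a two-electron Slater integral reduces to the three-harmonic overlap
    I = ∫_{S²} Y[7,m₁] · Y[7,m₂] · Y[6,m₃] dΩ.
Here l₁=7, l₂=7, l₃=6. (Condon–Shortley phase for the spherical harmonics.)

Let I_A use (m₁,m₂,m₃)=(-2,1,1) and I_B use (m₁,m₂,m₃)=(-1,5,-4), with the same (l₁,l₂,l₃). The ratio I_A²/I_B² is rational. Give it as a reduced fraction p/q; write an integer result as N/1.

Same 7,7,6: normalisation and zero-m 3j drop out of the ratio.
A: Δ: 8! 6! 6! / 21! → 1/2444321880; sum: t=3:−1/62208000 t=4:+1/3317760 t=5:−1/1244160 t=6:+1/2488320 t=7:−1/29030400 t=8:+1/3483648000 = -1/6635520; 3j²(7 7 6; -2 1 1) = Δ·Π!·Σ² = 2625/369512  (sign +1)
B: Δ: 8! 6! 6! / 21! → 1/2444321880; sum: t=6:+1/49766400 t=7:−1/72576000 t=8:+1/1393459200 = 7/995328000; 3j²(7 7 6; -1 5 -4) = Δ·Π!·Σ² = 343/83980  (sign +1)
I_A²/I_B² = (2625/369512)/(343/83980) = 1875/1078

1875/1078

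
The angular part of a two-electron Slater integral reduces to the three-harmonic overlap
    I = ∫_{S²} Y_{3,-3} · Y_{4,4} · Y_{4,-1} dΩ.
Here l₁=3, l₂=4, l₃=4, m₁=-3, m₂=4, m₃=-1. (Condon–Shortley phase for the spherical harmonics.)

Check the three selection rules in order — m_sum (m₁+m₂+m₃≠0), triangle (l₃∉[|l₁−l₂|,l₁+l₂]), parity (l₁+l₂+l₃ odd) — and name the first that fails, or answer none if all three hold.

Σmᵢ = 0  ✓
l₃∈[|l₁−l₂|,l₁+l₂]=[1,7], have l₃=4  ✓
Σlᵢ = 11 ⇒ odd  ✗

parity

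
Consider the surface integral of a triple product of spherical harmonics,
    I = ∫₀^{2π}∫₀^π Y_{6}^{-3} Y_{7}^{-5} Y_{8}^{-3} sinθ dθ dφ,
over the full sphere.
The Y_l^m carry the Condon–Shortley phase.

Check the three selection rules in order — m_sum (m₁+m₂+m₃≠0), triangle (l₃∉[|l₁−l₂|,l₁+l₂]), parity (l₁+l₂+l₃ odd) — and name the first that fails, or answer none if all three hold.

azimuthal sum: -3 − 5 − 3 = -11  ✗
1 ≤ 8 ≤ 13 (triangle on l)
L = 6 + 7 + 8 = 21 (odd)

m_sum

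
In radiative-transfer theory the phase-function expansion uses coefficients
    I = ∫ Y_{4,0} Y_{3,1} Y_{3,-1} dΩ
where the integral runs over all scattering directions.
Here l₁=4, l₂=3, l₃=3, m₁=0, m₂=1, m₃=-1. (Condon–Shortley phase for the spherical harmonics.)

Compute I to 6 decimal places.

Rules hold: Σm=0, L=10 even, 1≤3≤7.
N = 9·7·7 = 441
Δ = 4!·4!·2!/11! = 1/34650
Racah Σ t=1..3: t=1:−1/72 t=2:+1/16 t=3:−1/72 = 5/144
⇒ 3j(4 3 3; 0 0 0)² = 2/77, sgn -1
Racah Σ t=2..4: t=2:+1/32 t=3:−1/36 t=4:+1/1152 = 5/1152
⇒ 3j(4 3 3; 0 1 -1)² = 1/1386, sgn +1
4πI² = N·(3j₀)²·(3jₘ)² = 1/121
I = -1·√(0.00826446/4π) = -0.02564498

-0.025645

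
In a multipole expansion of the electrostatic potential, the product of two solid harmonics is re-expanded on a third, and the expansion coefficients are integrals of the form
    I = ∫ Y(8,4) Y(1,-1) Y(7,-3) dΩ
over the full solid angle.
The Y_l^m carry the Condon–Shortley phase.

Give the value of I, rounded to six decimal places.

Checks pass: Σm=0; 16 even; l₃=7∈[7,9].
(2·8+1)(2·1+1)(2·7+1) = 765
Δ: 2! 14! 0! / 17! → 1/2040
sum: t=1:−1/25401600 = -1/25401600
3j²(8 1 7; 0 0 0) = Δ·Π!·Σ² = 8/255  (sign +1)
sum: t=0:+1/174182400 = 1/174182400
3j²(8 1 7; 4 -1 -3) = Δ·Π!·Σ² = 11/340  (sign +1)
combine: 4πI² = 765·8/255·11/340 = 66/85
take √, sign +1: I = 0.24857507

0.248575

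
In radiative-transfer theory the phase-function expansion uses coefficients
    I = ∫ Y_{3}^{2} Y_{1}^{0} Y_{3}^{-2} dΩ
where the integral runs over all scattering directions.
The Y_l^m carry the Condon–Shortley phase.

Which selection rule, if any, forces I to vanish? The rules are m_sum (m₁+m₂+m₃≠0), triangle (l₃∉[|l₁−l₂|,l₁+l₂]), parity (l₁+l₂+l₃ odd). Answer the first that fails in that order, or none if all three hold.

azimuthal sum: 2 + 0 − 2 = 0  ✓
2 ≤ 3 ≤ 4 (triangle on l)  ✓
L = 3 + 1 + 3 = 7 (odd)  ✗

parity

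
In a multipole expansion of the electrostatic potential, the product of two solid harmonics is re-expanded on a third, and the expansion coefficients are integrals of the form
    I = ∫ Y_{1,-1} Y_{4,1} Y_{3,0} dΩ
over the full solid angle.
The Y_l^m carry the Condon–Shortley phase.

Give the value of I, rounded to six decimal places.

-0.194664

m-sum 0 ✓  L=8 even ✓  3≤3≤5 ✓
Π(2lᵢ+1) = 3×9×7 = 189
triangle coeff Δ(1,4,3) = 1/252
Σ_t [1,1]: t=1:−1/36 = -1/36
(3j)²=4/63 [(1 4 3; 0 0 0)], sign=+1
Σ_t [2,2]: t=2:+1/72 = 1/72
(3j)²=5/126 [(1 4 3; -1 1 0)], sign=-1
⇒ 4πI² = 10/21
I = (-1)√(10/21/(4π)) = -0.19466390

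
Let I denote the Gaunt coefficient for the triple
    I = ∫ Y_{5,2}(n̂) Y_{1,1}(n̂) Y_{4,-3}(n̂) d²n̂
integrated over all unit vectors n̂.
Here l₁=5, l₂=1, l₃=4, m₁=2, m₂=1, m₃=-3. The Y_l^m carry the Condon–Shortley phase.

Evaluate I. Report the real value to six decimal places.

Rules hold: Σm=0, L=10 even, 4≤4≤6.
N = 11·3·9 = 297
Δ = 2!·8!·0!/11! = 1/495
Racah Σ t=1..1: t=1:−1/576 = -1/576
⇒ 3j(5 1 4; 0 0 0)² = 5/99, sgn -1
Racah Σ t=2..2: t=2:+1/10080 = 1/10080
⇒ 3j(5 1 4; 2 1 -3)² = 1/165, sgn -1
4πI² = N·(3j₀)²·(3jₘ)² = 1/11
I = +1·√(0.0909091/4π) = 0.08505478

0.085055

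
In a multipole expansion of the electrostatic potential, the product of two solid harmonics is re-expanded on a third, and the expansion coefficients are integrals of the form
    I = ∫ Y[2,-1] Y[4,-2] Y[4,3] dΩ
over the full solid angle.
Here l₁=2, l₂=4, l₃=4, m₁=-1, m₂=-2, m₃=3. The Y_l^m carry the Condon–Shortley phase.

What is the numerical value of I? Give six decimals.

Checks pass: Σm=0; 10 even; l₃=4∈[2,6].
(2·2+1)(2·4+1)(2·4+1) = 405
Δ: 2! 2! 6! / 11! → 1/13860
sum: t=0:+1/192 t=1:−1/36 t=2:+1/192 = -5/288
3j²(2 4 4; 0 0 0) = Δ·Π!·Σ² = 20/693  (sign -1)
sum: t=1:−1/240 t=2:+1/1440 = -1/288
3j²(2 4 4; -1 -2 3) = Δ·Π!·Σ² = 5/132  (sign +1)
combine: 4πI² = 405·20/693·5/132 = 375/847
take √, sign -1: I = -0.18770204

-0.187702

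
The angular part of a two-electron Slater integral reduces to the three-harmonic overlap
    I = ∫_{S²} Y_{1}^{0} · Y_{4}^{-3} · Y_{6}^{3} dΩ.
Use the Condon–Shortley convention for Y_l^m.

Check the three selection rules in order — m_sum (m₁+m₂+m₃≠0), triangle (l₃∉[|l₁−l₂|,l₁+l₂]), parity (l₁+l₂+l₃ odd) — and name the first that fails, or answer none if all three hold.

azimuthal sum: 0 − 3 + 3 = 0  ✓
3 ≤ 6 ≤ 5 (triangle on l)  ✗
L = 1 + 4 + 6 = 11 (odd)

triangle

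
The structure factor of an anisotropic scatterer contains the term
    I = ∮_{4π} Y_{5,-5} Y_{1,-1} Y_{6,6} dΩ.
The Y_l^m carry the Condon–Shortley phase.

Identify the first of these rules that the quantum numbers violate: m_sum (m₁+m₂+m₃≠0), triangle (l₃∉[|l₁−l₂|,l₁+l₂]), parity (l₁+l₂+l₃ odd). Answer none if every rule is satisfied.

none

Σmᵢ = 0  ✓
l₃∈[|l₁−l₂|,l₁+l₂]=[4,6], have l₃=6  ✓
Σlᵢ = 12 ⇒ even  ✓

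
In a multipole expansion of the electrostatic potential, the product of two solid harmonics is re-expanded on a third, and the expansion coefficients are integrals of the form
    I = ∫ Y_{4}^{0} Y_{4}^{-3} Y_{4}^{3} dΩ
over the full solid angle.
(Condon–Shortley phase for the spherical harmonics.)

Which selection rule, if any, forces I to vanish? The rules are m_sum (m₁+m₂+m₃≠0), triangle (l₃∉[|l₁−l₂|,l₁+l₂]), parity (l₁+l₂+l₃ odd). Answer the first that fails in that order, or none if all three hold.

azimuthal sum: 0 − 3 + 3 = 0  ✓
0 ≤ 4 ≤ 8 (triangle on l)  ✓
L = 4 + 4 + 4 = 12 (even)  ✓

none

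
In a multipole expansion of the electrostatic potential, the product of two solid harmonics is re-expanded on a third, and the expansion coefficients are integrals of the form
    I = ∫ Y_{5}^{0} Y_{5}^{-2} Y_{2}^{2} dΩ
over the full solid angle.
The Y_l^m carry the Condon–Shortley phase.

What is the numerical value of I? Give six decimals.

-0.191372

Checks pass: Σm=0; 12 even; l₃=2∈[0,10].
(2·5+1)(2·5+1)(2·2+1) = 605
Δ: 8! 2! 2! / 13! → 1/38610
sum: t=3:−1/2880 t=4:+1/576 t=5:−1/2880 = 1/960
3j²(5 5 2; 0 0 0) = Δ·Π!·Σ² = 10/429  (sign +1)
sum: t=3:−1/2880 = -1/2880
3j²(5 5 2; 0 -2 2) = Δ·Π!·Σ² = 14/429  (sign -1)
combine: 4πI² = 605·10/429·14/429 = 700/1521
take √, sign -1: I = -0.19137248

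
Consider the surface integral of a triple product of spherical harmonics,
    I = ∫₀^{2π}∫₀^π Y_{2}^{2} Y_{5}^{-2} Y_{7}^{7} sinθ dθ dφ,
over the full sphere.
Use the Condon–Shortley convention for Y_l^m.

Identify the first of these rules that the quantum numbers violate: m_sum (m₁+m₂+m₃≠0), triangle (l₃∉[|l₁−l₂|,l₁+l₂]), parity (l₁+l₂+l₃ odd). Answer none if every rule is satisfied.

azimuthal sum: 2 − 2 + 7 = 7  ✗
3 ≤ 7 ≤ 7 (triangle on l)
L = 2 + 5 + 7 = 14 (even)

m_sum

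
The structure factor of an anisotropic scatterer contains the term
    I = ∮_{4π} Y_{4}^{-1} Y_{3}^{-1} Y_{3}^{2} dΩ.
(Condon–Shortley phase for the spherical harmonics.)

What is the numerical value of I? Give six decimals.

Checks pass: Σm=0; 10 even; l₃=3∈[1,7].
(2·4+1)(2·3+1)(2·3+1) = 441
Δ: 4! 4! 2! / 11! → 1/34650
sum: t=1:−1/72 t=2:+1/16 t=3:−1/72 = 5/144
3j²(4 3 3; 0 0 0) = Δ·Π!·Σ² = 2/77  (sign -1)
sum: t=1:−1/144 t=2:+1/48 = 1/72
3j²(4 3 3; -1 -1 2) = Δ·Π!·Σ² = 16/693  (sign -1)
combine: 4πI² = 441·2/77·16/693 = 32/121
take √, sign +1: I = 0.14506992

0.145070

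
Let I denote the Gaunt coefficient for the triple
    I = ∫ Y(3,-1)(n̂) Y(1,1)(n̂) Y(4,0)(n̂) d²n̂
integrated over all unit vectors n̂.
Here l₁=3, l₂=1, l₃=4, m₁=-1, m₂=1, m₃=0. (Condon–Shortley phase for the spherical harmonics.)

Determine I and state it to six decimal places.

m-sum 0 ✓  L=8 even ✓  2≤4≤4 ✓
Π(2lᵢ+1) = 7×3×9 = 189
triangle coeff Δ(3,1,4) = 1/252
Σ_t [0,0]: t=0:+1/36 = 1/36
(3j)²=4/63 [(3 1 4; 0 0 0)], sign=+1
Σ_t [0,0]: t=0:+1/96 = 1/96
(3j)²=1/42 [(3 1 4; -1 1 0)], sign=+1
⇒ 4πI² = 2/7
I = (+1)√(2/7/(4π)) = 0.15078601

0.150786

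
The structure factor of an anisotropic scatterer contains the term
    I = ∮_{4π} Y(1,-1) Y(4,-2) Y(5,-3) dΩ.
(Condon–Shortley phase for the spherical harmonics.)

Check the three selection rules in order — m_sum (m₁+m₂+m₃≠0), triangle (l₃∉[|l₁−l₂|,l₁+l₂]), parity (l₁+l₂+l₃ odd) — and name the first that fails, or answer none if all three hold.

Σmᵢ = -6  ✗
l₃∈[|l₁−l₂|,l₁+l₂]=[3,5], have l₃=5
Σlᵢ = 10 ⇒ even

m_sum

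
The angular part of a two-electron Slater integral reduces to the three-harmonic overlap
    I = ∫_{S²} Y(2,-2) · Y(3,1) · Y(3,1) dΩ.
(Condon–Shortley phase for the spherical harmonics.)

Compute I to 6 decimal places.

m-sum 0 ✓  L=8 even ✓  1≤3≤5 ✓
Π(2lᵢ+1) = 5×7×7 = 245
triangle coeff Δ(2,3,3) = 1/3780
Σ_t [0,2]: t=0:+1/24 t=1:−1/4 t=2:+1/24 = -1/6
(3j)²=4/105 [(2 3 3; 0 0 0)], sign=+1
Σ_t [2,2]: t=2:+1/16 = 1/16
(3j)²=2/35 [(2 3 3; -2 1 1)], sign=+1
⇒ 4πI² = 8/15
I = (+1)√(8/15/(4π)) = 0.20601291

0.206013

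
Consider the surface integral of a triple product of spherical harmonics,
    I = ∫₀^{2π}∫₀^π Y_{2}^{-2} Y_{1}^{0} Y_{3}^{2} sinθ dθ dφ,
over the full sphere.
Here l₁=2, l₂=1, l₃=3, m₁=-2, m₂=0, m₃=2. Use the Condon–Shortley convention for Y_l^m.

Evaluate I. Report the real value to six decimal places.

0.184674

m-sum 0 ✓  L=6 even ✓  1≤3≤3 ✓
Π(2lᵢ+1) = 5×3×7 = 105
triangle coeff Δ(2,1,3) = 1/105
Σ_t [0,0]: t=0:+1/4 = 1/4
(3j)²=3/35 [(2 1 3; 0 0 0)], sign=-1
Σ_t [0,0]: t=0:+1/24 = 1/24
(3j)²=1/21 [(2 1 3; -2 0 2)], sign=-1
⇒ 4πI² = 3/7
I = (+1)√(3/7/(4π)) = 0.18467439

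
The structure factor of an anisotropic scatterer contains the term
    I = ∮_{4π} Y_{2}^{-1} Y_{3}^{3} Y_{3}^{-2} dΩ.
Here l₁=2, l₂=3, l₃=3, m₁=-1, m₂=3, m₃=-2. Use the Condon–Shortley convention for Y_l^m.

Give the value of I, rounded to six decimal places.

Checks pass: Σm=0; 8 even; l₃=3∈[1,5].
(2·2+1)(2·3+1)(2·3+1) = 245
Δ: 2! 2! 4! / 9! → 1/3780
sum: t=0:+1/24 t=1:−1/4 t=2:+1/24 = -1/6
3j²(2 3 3; 0 0 0) = Δ·Π!·Σ² = 4/105  (sign +1)
sum: t=2:+1/48 = 1/48
3j²(2 3 3; -1 3 -2) = Δ·Π!·Σ² = 5/84  (sign -1)
combine: 4πI² = 245·4/105·5/84 = 5/9
take √, sign -1: I = -0.21026104

-0.210261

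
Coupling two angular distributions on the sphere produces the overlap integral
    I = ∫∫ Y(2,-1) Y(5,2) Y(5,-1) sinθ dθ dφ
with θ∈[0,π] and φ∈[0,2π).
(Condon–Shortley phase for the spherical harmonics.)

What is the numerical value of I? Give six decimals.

0.104819

m-sum 0 ✓  L=12 even ✓  3≤5≤7 ✓
Π(2lᵢ+1) = 5×11×11 = 605
triangle coeff Δ(2,5,5) = 1/38610
Σ_t [0,2]: t=0:+1/2880 t=1:−1/576 t=2:+1/2880 = -1/960
(3j)²=10/429 [(2 5 5; 0 0 0)], sign=+1
Σ_t [1,2]: t=1:−1/2880 t=2:+1/1440 = 1/2880
(3j)²=7/715 [(2 5 5; -1 2 -1)], sign=+1
⇒ 4πI² = 70/507
I = (+1)√(70/507/(4π)) = 0.10481902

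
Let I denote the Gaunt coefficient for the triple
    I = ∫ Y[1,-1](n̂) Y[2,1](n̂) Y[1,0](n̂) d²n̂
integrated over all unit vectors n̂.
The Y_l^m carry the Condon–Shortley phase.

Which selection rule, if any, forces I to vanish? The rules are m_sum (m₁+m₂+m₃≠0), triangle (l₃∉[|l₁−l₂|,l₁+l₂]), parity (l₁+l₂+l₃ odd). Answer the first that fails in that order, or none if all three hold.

none

Σmᵢ = 0  ✓
l₃∈[|l₁−l₂|,l₁+l₂]=[1,3], have l₃=1  ✓
Σlᵢ = 4 ⇒ even  ✓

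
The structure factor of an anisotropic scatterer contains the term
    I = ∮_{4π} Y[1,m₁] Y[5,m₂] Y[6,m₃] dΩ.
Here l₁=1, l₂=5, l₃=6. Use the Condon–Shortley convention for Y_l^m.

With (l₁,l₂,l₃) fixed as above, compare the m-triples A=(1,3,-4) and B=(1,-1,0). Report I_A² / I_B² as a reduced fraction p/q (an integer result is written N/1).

l's match ⇒ only the (l;m) 3-j factors differ between A and B.
A: triangle coeff Δ(1,5,6) = 1/858; Σ_t [0,0]: t=0:+1/161280 = 1/161280; (3j)²=15/286 [(1 5 6; 1 3 -4)], sign=+1
B: triangle coeff Δ(1,5,6) = 1/858; Σ_t [0,0]: t=0:+1/34560 = 1/34560; (3j)²=5/286 [(1 5 6; 1 -1 0)], sign=+1
I_A²/I_B² = (15/286)/(5/286) = 3/1

3/1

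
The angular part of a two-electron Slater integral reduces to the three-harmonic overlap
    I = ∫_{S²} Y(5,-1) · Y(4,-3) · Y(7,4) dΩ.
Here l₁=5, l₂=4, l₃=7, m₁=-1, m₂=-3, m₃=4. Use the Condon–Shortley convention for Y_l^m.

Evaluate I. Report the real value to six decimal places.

-0.069211

Rules hold: Σm=0, L=16 even, 1≤7≤9.
N = 11·9·15 = 1485
Δ = 2!·8!·6!/17! = 1/6126120
Racah Σ t=0..2: t=0:+1/69120 t=1:−1/20736 t=2:+1/69120 = -1/51840
⇒ 3j(5 4 7; 0 0 0)² = 280/21879, sgn +1
Racah Σ t=0..1: t=0:+1/345600 t=1:−1/518400 = 1/1036800
⇒ 3j(5 4 7; -1 -3 4)² = 7/2210, sgn -1
4πI² = N·(3j₀)²·(3jₘ)² = 2940/48841
I = -1·√(0.0601953/4π) = -0.06921121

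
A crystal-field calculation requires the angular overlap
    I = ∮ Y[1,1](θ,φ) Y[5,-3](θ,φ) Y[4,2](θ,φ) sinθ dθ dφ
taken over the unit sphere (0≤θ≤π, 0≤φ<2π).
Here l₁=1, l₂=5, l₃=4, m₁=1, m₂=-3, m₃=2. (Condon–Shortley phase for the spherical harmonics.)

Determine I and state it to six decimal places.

Rules hold: Σm=0, L=10 even, 4≤4≤6.
N = 3·11·9 = 297
Δ = 2!·0!·8!/11! = 1/495
Racah Σ t=1..1: t=1:−1/576 = -1/576
⇒ 3j(1 5 4; 0 0 0)² = 5/99, sgn -1
Racah Σ t=0..0: t=0:+1/2880 = 1/2880
⇒ 3j(1 5 4; 1 -3 2)² = 28/495, sgn +1
4πI² = N·(3j₀)²·(3jₘ)² = 28/33
I = -1·√(0.848485/4π) = -0.25984664

-0.259847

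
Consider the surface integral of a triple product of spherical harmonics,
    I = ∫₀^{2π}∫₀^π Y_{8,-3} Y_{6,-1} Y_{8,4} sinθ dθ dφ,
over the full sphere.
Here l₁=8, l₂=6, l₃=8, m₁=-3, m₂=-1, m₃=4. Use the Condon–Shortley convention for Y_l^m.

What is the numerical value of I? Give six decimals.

0.037448

Rules hold: Σm=0, L=22 even, 2≤8≤14.
N = 17·13·17 = 3757
Δ = 6!·10!·6!/23! = 1/13742520792
Racah Σ t=0..6: t=0:+1/41803776000 t=1:−1/435456000 t=2:+1/39813120 t=3:−1/18662400 t=4:+1/39813120 t=5:−1/435456000 t=6:+1/41803776000 = -11/1393459200
⇒ 3j(8 6 8; 0 0 0)² = 600/96577, sgn -1
Racah Σ t=1..5: t=1:−1/20901888000 t=2:+1/627056640 t=3:−1/139345920 t=4:+1/174182400 t=5:−1/1492992000 = -1/1791590400
⇒ 3j(8 6 8; -3 -1 4)² = 875/1158924, sgn -1
4πI² = N·(3j₀)²·(3jₘ)² = 43750/2482597
I = +1·√(0.0176227/4π) = 0.03744820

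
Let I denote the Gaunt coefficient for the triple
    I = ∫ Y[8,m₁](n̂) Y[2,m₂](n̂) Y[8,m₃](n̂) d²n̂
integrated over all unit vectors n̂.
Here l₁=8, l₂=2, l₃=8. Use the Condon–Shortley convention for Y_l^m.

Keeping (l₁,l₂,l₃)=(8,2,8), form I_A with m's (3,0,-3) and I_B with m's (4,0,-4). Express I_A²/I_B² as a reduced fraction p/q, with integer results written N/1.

225/64

l's match ⇒ only the (l;m) 3-j factors differ between A and B.
A: triangle coeff Δ(8,2,8) = 1/348840; Σ_t [0,2]: t=0:+1/174182400 t=1:−1/87091200 t=2:+1/958003200 = -1/212889600; (3j)²=15/2584 [(8 2 8; 3 0 -3)], sign=+1
B: triangle coeff Δ(8,2,8) = 1/348840; Σ_t [0,2]: t=0:+1/348364800 t=1:−1/239500800 t=2:+1/3832012800 = -1/958003200; (3j)²=8/4845 [(8 2 8; 4 0 -4)], sign=-1
I_A²/I_B² = (15/2584)/(8/4845) = 225/64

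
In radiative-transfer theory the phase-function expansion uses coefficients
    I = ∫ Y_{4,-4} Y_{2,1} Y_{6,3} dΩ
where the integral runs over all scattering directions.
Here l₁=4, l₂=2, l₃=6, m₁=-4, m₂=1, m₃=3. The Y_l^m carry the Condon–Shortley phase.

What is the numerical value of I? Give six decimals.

Checks pass: Σm=0; 12 even; l₃=6∈[2,6].
(2·4+1)(2·2+1)(2·6+1) = 585
Δ: 0! 8! 4! / 13! → 1/6435
sum: t=0:+1/2304 = 1/2304
3j²(4 2 6; 0 0 0) = Δ·Π!·Σ² = 5/143  (sign +1)
sum: t=0:+1/241920 = 1/241920
3j²(4 2 6; -4 1 3) = Δ·Π!·Σ² = 1/715  (sign -1)
combine: 4πI² = 585·5/143·1/715 = 45/1573
take √, sign -1: I = -0.04771303

-0.047713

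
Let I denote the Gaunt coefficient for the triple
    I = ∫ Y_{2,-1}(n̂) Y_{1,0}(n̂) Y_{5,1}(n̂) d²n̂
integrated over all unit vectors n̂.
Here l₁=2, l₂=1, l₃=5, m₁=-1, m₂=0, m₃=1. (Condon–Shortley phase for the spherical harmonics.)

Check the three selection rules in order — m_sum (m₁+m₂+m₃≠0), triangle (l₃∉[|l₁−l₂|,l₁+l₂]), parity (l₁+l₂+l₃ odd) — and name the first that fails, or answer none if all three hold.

triangle

Σmᵢ = 0  ✓
l₃∈[|l₁−l₂|,l₁+l₂]=[1,3], have l₃=5  ✗
Σlᵢ = 8 ⇒ even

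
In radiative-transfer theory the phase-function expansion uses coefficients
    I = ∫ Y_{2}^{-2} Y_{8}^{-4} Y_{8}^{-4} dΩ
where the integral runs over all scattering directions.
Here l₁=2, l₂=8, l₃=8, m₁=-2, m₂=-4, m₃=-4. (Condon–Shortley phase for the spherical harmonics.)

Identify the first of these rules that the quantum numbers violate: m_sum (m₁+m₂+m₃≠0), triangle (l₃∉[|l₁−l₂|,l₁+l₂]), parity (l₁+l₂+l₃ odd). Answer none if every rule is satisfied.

m_sum

Σmᵢ = -10  ✗
l₃∈[|l₁−l₂|,l₁+l₂]=[6,10], have l₃=8
Σlᵢ = 18 ⇒ even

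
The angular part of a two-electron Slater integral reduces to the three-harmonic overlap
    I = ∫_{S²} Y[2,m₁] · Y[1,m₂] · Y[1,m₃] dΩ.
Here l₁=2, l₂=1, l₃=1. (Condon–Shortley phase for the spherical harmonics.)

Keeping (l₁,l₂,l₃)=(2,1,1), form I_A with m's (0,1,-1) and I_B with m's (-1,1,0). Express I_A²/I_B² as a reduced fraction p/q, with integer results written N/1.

l's match ⇒ only the (l;m) 3-j factors differ between A and B.
A: triangle coeff Δ(2,1,1) = 1/30; Σ_t [2,2]: t=2:+1/4 = 1/4; (3j)²=1/30 [(2 1 1; 0 1 -1)], sign=+1
B: triangle coeff Δ(2,1,1) = 1/30; Σ_t [2,2]: t=2:+1/2 = 1/2; (3j)²=1/10 [(2 1 1; -1 1 0)], sign=-1
I_A²/I_B² = (1/30)/(1/10) = 1/3

1/3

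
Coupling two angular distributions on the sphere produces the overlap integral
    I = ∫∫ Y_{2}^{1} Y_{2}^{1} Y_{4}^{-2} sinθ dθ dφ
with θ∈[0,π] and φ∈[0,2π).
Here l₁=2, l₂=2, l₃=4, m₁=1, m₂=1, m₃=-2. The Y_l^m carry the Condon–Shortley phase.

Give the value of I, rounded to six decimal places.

0.254875

Checks pass: Σm=0; 8 even; l₃=4∈[0,4].
(2·2+1)(2·2+1)(2·4+1) = 225
Δ: 0! 4! 4! / 9! → 1/630
sum: t=0:+1/16 = 1/16
3j²(2 2 4; 0 0 0) = Δ·Π!·Σ² = 2/35  (sign +1)
sum: t=0:+1/36 = 1/36
3j²(2 2 4; 1 1 -2) = Δ·Π!·Σ² = 4/63  (sign +1)
combine: 4πI² = 225·2/35·4/63 = 40/49
take √, sign +1: I = 0.25487487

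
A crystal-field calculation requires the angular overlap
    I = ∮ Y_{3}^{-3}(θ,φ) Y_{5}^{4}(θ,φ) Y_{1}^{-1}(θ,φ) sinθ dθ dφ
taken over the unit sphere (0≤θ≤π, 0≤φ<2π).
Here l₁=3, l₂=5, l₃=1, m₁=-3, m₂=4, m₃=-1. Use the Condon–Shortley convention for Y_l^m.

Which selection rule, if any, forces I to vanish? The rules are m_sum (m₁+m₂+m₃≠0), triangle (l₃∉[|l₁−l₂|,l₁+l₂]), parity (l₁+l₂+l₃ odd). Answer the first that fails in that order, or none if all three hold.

Σmᵢ = 0  ✓
l₃∈[|l₁−l₂|,l₁+l₂]=[2,8], have l₃=1  ✗
Σlᵢ = 9 ⇒ odd

triangle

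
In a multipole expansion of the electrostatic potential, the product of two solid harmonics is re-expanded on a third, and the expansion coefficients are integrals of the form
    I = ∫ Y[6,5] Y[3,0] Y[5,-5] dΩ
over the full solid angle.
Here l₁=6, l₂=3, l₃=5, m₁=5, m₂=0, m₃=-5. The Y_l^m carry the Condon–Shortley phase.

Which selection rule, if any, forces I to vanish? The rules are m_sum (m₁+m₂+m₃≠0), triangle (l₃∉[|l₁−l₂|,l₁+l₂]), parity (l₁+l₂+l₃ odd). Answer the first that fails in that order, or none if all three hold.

Σmᵢ = 0  ✓
l₃∈[|l₁−l₂|,l₁+l₂]=[3,9], have l₃=5  ✓
Σlᵢ = 14 ⇒ even  ✓

none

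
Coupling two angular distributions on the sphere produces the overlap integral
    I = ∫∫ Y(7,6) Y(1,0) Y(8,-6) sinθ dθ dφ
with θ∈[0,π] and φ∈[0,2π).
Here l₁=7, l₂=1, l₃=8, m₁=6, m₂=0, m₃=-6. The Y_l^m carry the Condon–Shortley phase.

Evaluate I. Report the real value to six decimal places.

Rules hold: Σm=0, L=16 even, 6≤8≤8.
N = 15·3·17 = 765
Δ = 0!·14!·2!/17! = 1/2040
Racah Σ t=0..0: t=0:+1/25401600 = 1/25401600
⇒ 3j(7 1 8; 0 0 0)² = 8/255, sgn +1
Racah Σ t=0..0: t=0:+1/6227020800 = 1/6227020800
⇒ 3j(7 1 8; 6 0 -6)² = 7/510, sgn +1
4πI² = N·(3j₀)²·(3jₘ)² = 28/85
I = +1·√(0.329412/4π) = 0.16190663

0.161907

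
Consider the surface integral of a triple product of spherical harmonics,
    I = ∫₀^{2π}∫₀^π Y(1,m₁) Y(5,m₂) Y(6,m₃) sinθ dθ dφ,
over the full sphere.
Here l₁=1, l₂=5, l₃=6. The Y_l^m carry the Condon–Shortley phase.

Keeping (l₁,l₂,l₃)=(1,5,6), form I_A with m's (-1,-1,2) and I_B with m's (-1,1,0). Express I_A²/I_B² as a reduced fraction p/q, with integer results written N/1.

l's match ⇒ only the (l;m) 3-j factors differ between A and B.
A: triangle coeff Δ(1,5,6) = 1/858; Σ_t [0,0]: t=0:+1/34560 = 1/34560; (3j)²=14/429 [(1 5 6; -1 -1 2)], sign=+1
B: triangle coeff Δ(1,5,6) = 1/858; Σ_t [0,0]: t=0:+1/34560 = 1/34560; (3j)²=5/286 [(1 5 6; -1 1 0)], sign=+1
I_A²/I_B² = (14/429)/(5/286) = 28/15

28/15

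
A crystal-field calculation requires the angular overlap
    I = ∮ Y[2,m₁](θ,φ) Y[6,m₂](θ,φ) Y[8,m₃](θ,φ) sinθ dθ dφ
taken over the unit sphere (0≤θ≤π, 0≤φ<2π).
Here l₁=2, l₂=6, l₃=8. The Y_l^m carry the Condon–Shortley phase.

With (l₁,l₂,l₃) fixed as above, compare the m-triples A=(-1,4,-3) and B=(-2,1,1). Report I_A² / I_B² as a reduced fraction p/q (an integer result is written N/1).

Same 2,6,8: normalisation and zero-m 3j drop out of the ratio.
A: Δ: 0! 4! 12! / 17! → 1/30940; sum: t=0:+1/43545600 = 1/43545600; 3j²(2 6 8; -1 4 -3) = Δ·Π!·Σ² = 11/3094  (sign -1)
B: Δ: 0! 4! 12! / 17! → 1/30940; sum: t=0:+1/14515200 = 1/14515200; 3j²(2 6 8; -2 1 1) = Δ·Π!·Σ² = 9/2210  (sign -1)
I_A²/I_B² = (11/3094)/(9/2210) = 55/63

55/63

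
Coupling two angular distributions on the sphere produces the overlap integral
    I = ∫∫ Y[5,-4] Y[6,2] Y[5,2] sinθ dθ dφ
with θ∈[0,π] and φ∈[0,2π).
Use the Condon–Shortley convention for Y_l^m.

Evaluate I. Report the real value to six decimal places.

0.108910

Rules hold: Σm=0, L=16 even, 1≤5≤11.
N = 11·13·11 = 1573
Δ = 6!·4!·6!/17! = 1/28588560
Racah Σ t=1..5: t=1:−1/345600 t=2:+1/13824 t=3:−1/5184 t=4:+1/13824 t=5:−1/345600 = -7/129600
⇒ 3j(5 6 5; 0 0 0)² = 80/7293, sgn +1
Racah Σ t=5..6: t=5:−1/103680 t=6:+1/207360 = -1/207360
⇒ 3j(5 6 5; -4 2 2)² = 21/2431, sgn +1
4πI² = N·(3j₀)²·(3jₘ)² = 560/3757
I = +1·√(0.149055/4π) = 0.10891018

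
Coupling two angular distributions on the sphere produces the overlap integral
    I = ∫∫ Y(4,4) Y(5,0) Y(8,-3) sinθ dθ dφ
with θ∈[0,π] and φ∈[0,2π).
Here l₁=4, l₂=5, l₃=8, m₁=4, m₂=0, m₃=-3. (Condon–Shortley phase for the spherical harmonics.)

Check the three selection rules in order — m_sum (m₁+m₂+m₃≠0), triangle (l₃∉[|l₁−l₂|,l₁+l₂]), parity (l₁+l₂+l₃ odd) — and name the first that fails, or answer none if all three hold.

m_sum

Σmᵢ = 1  ✗
l₃∈[|l₁−l₂|,l₁+l₂]=[1,9], have l₃=8
Σlᵢ = 17 ⇒ odd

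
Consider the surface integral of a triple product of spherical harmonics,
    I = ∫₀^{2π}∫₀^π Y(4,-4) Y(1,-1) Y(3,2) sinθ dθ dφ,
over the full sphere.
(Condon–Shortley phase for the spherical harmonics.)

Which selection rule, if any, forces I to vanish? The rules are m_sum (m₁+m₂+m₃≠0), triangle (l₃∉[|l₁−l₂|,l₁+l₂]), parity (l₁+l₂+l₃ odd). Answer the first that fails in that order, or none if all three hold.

Σmᵢ = -3  ✗
l₃∈[|l₁−l₂|,l₁+l₂]=[3,5], have l₃=3
Σlᵢ = 8 ⇒ even

m_sum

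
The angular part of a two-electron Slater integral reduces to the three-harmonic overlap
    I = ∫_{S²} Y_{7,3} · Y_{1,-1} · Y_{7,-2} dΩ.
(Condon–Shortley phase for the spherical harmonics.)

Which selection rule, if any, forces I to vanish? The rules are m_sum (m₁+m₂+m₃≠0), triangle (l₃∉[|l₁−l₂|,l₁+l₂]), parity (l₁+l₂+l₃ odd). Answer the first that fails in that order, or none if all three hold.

parity

m₁+m₂+m₃ = 3 − 1 − 2 = 0  ✓
triangle: |7−1|=6 ≤ l₃=7 ≤ 7+1=8  ✓
parity: l₁+l₂+l₃ = 15 is odd  ✗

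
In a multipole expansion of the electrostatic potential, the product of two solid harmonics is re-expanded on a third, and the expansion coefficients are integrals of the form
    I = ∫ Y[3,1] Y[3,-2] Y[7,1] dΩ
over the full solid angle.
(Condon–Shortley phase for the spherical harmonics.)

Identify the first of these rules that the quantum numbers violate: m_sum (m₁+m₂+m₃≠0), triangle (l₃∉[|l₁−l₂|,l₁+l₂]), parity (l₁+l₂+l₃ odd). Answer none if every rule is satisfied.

triangle

m₁+m₂+m₃ = 1 − 2 + 1 = 0  ✓
triangle: |3−3|=0 ≤ l₃=7 ≤ 3+3=6  ✗
parity: l₁+l₂+l₃ = 13 is odd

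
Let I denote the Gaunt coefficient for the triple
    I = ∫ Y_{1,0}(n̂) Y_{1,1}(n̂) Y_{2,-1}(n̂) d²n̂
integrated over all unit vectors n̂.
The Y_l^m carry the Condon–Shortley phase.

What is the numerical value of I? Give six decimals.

Checks pass: Σm=0; 4 even; l₃=2∈[0,2].
(2·1+1)(2·1+1)(2·2+1) = 45
Δ: 0! 2! 2! / 5! → 1/30
sum: t=0:+1/1 = 1/1
3j²(1 1 2; 0 0 0) = Δ·Π!·Σ² = 2/15  (sign +1)
sum: t=0:+1/2 = 1/2
3j²(1 1 2; 0 1 -1) = Δ·Π!·Σ² = 1/10  (sign -1)
combine: 4πI² = 45·2/15·1/10 = 3/5
take √, sign -1: I = -0.21850969

-0.218510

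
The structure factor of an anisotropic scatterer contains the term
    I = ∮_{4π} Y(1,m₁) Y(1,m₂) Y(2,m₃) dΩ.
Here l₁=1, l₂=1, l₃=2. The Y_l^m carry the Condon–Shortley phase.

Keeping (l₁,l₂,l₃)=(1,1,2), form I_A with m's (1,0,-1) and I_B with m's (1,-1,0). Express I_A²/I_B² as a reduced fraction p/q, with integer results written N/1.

l's match ⇒ only the (l;m) 3-j factors differ between A and B.
A: triangle coeff Δ(1,1,2) = 1/30; Σ_t [0,0]: t=0:+1/2 = 1/2; (3j)²=1/10 [(1 1 2; 1 0 -1)], sign=-1
B: triangle coeff Δ(1,1,2) = 1/30; Σ_t [0,0]: t=0:+1/4 = 1/4; (3j)²=1/30 [(1 1 2; 1 -1 0)], sign=+1
I_A²/I_B² = (1/10)/(1/30) = 3/1

3/1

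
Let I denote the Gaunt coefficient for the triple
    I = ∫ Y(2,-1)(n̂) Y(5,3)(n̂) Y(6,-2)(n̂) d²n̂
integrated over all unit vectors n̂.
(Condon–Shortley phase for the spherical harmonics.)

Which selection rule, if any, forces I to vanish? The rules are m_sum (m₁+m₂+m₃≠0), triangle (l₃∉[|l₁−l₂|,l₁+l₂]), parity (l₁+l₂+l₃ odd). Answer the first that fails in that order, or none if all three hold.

Σmᵢ = 0  ✓
l₃∈[|l₁−l₂|,l₁+l₂]=[3,7], have l₃=6  ✓
Σlᵢ = 13 ⇒ odd  ✗

parity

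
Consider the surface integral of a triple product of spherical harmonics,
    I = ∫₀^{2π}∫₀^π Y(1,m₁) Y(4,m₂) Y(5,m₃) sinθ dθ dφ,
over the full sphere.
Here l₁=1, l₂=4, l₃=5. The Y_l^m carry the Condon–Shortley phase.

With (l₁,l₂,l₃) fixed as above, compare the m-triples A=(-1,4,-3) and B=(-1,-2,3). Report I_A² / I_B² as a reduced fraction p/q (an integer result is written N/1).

Same 1,4,5: normalisation and zero-m 3j drop out of the ratio.
A: Δ: 0! 2! 8! / 11! → 1/495; sum: t=0:+1/80640 = 1/80640; 3j²(1 4 5; -1 4 -3) = Δ·Π!·Σ² = 1/495  (sign +1)
B: Δ: 0! 2! 8! / 11! → 1/495; sum: t=0:+1/2880 = 1/2880; 3j²(1 4 5; -1 -2 3) = Δ·Π!·Σ² = 28/495  (sign +1)
I_A²/I_B² = (1/495)/(28/495) = 1/28

1/28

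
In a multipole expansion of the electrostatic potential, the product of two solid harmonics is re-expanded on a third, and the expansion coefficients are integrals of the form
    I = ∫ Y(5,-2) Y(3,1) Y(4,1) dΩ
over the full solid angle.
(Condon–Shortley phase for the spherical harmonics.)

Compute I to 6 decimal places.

0.148044

Rules hold: Σm=0, L=12 even, 2≤4≤8.
N = 11·7·9 = 693
Δ = 4!·6!·2!/13! = 1/180180
Racah Σ t=1..3: t=1:−1/576 t=2:+1/144 t=3:−1/576 = 1/288
⇒ 3j(5 3 4; 0 0 0)² = 20/1001, sgn +1
Racah Σ t=2..4: t=2:+1/960 t=3:−1/288 t=4:+1/1728 = -1/540
⇒ 3j(5 3 4; -2 1 1)² = 128/6435, sgn +1
4πI² = N·(3j₀)²·(3jₘ)² = 512/1859
I = +1·√(0.275417/4π) = 0.14804384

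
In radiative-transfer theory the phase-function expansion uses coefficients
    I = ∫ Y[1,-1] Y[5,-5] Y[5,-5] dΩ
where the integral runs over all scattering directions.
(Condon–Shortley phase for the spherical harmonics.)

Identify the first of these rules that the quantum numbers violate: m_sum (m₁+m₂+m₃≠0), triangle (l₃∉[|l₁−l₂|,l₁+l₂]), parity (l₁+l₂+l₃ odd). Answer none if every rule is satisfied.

m_sum

Σmᵢ = -11  ✗
l₃∈[|l₁−l₂|,l₁+l₂]=[4,6], have l₃=5
Σlᵢ = 11 ⇒ odd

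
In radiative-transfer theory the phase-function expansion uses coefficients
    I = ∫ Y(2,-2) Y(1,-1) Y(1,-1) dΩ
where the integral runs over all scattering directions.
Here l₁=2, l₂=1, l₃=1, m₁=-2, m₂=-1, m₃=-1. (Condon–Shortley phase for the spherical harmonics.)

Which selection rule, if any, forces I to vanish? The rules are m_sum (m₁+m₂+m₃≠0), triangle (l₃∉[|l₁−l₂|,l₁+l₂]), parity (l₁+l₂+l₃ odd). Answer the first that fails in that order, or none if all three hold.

m_sum

azimuthal sum: -2 − 1 − 1 = -4  ✗
1 ≤ 1 ≤ 3 (triangle on l)
L = 2 + 1 + 1 = 4 (even)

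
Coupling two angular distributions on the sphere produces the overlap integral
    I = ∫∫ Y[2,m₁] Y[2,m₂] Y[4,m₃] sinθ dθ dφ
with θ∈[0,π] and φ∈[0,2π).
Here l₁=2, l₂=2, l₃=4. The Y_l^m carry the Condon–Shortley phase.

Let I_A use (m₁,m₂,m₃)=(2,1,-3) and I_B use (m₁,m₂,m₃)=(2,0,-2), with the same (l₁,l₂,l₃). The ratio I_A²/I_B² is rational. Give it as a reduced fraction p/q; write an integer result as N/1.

Shared (l₁,l₂,l₃)=(2,2,4): N and (l;000)² cancel in I_A²/I_B².
A: Δ = 0!·4!·4!/9! = 1/630; Racah Σ t=0..0: t=0:+1/144 = 1/144; ⇒ 3j(2 2 4; 2 1 -3)² = 1/18, sgn -1
B: Δ = 0!·4!·4!/9! = 1/630; Racah Σ t=0..0: t=0:+1/96 = 1/96; ⇒ 3j(2 2 4; 2 0 -2)² = 1/42, sgn +1
I_A²/I_B² = (1/18)/(1/42) = 7/3

7/3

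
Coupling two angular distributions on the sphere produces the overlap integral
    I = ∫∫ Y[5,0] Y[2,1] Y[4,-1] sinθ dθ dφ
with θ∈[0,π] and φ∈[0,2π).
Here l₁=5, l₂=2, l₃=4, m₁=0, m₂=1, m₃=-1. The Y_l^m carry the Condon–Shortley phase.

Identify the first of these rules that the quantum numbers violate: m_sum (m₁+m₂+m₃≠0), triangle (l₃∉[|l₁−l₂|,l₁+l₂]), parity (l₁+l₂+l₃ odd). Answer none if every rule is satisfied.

azimuthal sum: 0 + 1 − 1 = 0  ✓
3 ≤ 4 ≤ 7 (triangle on l)  ✓
L = 5 + 2 + 4 = 11 (odd)  ✗

parity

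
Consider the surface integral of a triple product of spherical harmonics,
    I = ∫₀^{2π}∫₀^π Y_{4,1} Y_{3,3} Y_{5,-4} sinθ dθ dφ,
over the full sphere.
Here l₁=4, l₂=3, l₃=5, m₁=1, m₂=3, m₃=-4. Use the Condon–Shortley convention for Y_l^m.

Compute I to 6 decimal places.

Rules hold: Σm=0, L=12 even, 1≤5≤7.
N = 9·7·11 = 693
Δ = 2!·6!·4!/13! = 1/180180
Racah Σ t=0..2: t=0:+1/576 t=1:−1/144 t=2:+1/576 = -1/288
⇒ 3j(4 3 5; 0 0 0)² = 20/1001, sgn +1
Racah Σ t=2..2: t=2:+1/5760 = 1/5760
⇒ 3j(4 3 5; 1 3 -4)² = 9/286, sgn -1
4πI² = N·(3j₀)²·(3jₘ)² = 810/1859
I = -1·√(0.435718/4π) = -0.18620781

-0.186208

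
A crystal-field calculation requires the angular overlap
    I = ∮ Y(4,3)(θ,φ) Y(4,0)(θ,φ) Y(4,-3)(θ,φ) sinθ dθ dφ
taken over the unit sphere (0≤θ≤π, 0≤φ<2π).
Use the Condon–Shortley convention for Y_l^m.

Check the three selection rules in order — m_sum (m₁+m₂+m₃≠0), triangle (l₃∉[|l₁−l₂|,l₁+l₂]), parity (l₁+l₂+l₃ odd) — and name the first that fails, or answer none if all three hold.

azimuthal sum: 3 + 0 − 3 = 0  ✓
0 ≤ 4 ≤ 8 (triangle on l)  ✓
L = 4 + 4 + 4 = 12 (even)  ✓

none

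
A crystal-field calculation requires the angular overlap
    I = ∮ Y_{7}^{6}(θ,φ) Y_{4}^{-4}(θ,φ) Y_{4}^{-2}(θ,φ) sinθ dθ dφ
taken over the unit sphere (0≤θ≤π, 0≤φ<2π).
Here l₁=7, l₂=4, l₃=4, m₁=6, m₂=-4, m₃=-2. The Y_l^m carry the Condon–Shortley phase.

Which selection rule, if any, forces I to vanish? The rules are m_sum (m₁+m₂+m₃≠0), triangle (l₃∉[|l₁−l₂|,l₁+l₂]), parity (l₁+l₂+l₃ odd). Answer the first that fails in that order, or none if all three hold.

parity

m₁+m₂+m₃ = 6 − 4 − 2 = 0  ✓
triangle: |7−4|=3 ≤ l₃=4 ≤ 7+4=11  ✓
parity: l₁+l₂+l₃ = 15 is odd  ✗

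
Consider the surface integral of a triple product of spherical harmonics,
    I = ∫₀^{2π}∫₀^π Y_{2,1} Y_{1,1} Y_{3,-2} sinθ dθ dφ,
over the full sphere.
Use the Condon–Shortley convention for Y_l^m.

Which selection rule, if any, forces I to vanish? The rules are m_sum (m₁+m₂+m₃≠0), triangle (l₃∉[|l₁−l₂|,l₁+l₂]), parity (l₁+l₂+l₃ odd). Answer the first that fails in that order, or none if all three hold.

none

azimuthal sum: 1 + 1 − 2 = 0  ✓
1 ≤ 3 ≤ 3 (triangle on l)  ✓
L = 2 + 1 + 3 = 6 (even)  ✓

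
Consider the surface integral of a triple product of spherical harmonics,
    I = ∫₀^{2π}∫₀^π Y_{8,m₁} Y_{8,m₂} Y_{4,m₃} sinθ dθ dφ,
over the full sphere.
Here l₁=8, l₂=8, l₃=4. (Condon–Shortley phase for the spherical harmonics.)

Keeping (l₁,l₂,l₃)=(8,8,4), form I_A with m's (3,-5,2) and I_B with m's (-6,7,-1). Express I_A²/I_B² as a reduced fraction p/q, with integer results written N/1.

4/13

Shared (l₁,l₂,l₃)=(8,8,4): N and (l;000)² cancel in I_A²/I_B².
A: Δ = 12!·4!·4!/21! = 1/185175900; Racah Σ t=1..3: t=1:−1/3832012800 t=2:+1/261273600 t=3:−1/209018880 = -1/821145600; ⇒ 3j(8 8 4; 3 -5 2)² = 2/969, sgn -1
B: Δ = 12!·4!·4!/21! = 1/185175900; Racah Σ t=11..12: t=11:−1/5748019200 t=12:+1/11496038400 = -1/11496038400; ⇒ 3j(8 8 4; -6 7 -1)² = 13/1938, sgn +1
I_A²/I_B² = (2/969)/(13/1938) = 4/13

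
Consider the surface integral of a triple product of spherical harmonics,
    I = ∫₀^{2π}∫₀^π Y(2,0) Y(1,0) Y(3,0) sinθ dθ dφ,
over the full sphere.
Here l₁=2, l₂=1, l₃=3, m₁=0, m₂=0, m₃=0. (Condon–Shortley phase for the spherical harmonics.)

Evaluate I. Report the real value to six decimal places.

0.247767

m-sum 0 ✓  L=6 even ✓  1≤3≤3 ✓
Π(2lᵢ+1) = 5×3×7 = 105
triangle coeff Δ(2,1,3) = 1/105
Σ_t [0,0]: t=0:+1/4 = 1/4
(3j)²=3/35 [(2 1 3; 0 0 0)], sign=-1
(m-triple is (0,0,0) — same symbol as above.)
⇒ 4πI² = 27/35
I = (+1)√(27/35/(4π)) = 0.24776670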